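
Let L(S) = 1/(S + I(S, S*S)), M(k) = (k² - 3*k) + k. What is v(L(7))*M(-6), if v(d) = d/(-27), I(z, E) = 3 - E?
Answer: 16/351 ≈ 0.045584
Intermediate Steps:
M(k) = k² - 2*k
L(S) = 1/(3 + S - S²) (L(S) = 1/(S + (3 - S*S)) = 1/(S + (3 - S²)) = 1/(3 + S - S²))
v(d) = -d/27 (v(d) = d*(-1/27) = -d/27)
v(L(7))*M(-6) = (-1/(27*(3 + 7 - 1*7²)))*(-6*(-2 - 6)) = (-1/(27*(3 + 7 - 1*49)))*(-6*(-8)) = -1/(27*(3 + 7 - 49))*48 = -1/27/(-39)*48 = -1/27*(-1/39)*48 = (1/1053)*48 = 16/351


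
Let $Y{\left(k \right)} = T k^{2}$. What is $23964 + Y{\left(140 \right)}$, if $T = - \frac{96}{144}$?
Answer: $\frac{32692}{3} \approx 10897.0$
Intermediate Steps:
$T = - \frac{2}{3}$ ($T = \left(-96\right) \frac{1}{144} = - \frac{2}{3} \approx -0.66667$)
$Y{\left(k \right)} = - \frac{2 k^{2}}{3}$
$23964 + Y{\left(140 \right)} = 23964 - \frac{2 \cdot 140^{2}}{3} = 23964 - \frac{39200}{3} = \frac{32692}{3}$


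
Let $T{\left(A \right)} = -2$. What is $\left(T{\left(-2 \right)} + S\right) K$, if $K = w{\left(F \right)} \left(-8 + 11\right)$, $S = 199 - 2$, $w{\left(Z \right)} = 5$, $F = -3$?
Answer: $2925$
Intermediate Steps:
$S = 197$ ($S = 199 - 2 = 197$)
$K = 15$ ($K = 5 \left(-8 + 11\right) = 5 \cdot 3 = 15$)
$\left(T{\left(-2 \right)} + S\right) K = \left(-2 + 197\right) 15 = 195 \cdot 15 = 2925$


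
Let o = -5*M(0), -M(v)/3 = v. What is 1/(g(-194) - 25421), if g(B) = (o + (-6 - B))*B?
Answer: -1/61893 ≈ -1.6157e-5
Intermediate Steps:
M(v) = -3*v
o = 0 (o = -(-15)*0 = -5*0 = 0)
g(B) = B*(-6 - B) (g(B) = (0 + (-6 - B))*B = (-6 - B)*B = B*(-6 - B))
1/(g(-194) - 25421) = 1/(-1*(-194)*(6 - 194) - 25421) = 1/(-1*(-194)*(-188) - 25421) = 1/(-36472 - 25421) = 1/(-61893) = -1/61893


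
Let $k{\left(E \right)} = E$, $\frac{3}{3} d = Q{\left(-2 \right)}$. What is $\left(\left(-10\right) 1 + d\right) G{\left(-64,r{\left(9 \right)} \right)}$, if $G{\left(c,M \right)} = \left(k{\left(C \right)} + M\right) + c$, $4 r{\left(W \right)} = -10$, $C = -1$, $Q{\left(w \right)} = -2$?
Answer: $810$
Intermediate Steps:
$d = -2$
$r{\left(W \right)} = - \frac{5}{2}$ ($r{\left(W \right)} = \frac{1}{4} \left(-10\right) = - \frac{5}{2}$)
$G{\left(c,M \right)} = -1 + M + c$ ($G{\left(c,M \right)} = \left(-1 + M\right) + c = -1 + M + c$)
$\left(\left(-10\right) 1 + d\right) G{\left(-64,r{\left(9 \right)} \right)} = \left(\left(-10\right) 1 - 2\right) \left(-1 - \frac{5}{2} - 64\right) = \left(-10 - 2\right) \left(- \frac{135}{2}\right) = \left(-12\right) \left(- \frac{135}{2}\right) = 810$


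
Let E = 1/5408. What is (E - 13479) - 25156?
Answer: -208938079/5408 ≈ -38635.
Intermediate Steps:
E = 1/5408 ≈ 0.00018491
(E - 13479) - 25156 = (1/5408 - 13479) - 25156 = -72894431/5408 - 25156 = -208938079/5408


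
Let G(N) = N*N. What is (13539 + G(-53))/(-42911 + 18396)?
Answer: -16348/24515 ≈ -0.66686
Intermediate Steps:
G(N) = N²
(13539 + G(-53))/(-42911 + 18396) = (13539 + (-53)²)/(-42911 + 18396) = (13539 + 2809)/(-24515) = 16348*(-1/24515) = -16348/24515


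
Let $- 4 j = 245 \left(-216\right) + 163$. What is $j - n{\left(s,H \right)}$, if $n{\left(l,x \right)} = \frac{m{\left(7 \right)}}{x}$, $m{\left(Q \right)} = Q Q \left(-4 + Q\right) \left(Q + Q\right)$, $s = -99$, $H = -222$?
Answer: $\frac{1953381}{148} \approx 13199.0$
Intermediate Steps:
$j = \frac{52757}{4}$ ($j = - \frac{245 \left(-216\right) + 163}{4} = - \frac{-52920 + 163}{4} = \left(- \frac{1}{4}\right) \left(-52757\right) = \frac{52757}{4} \approx 13189.0$)
$m{\left(Q \right)} = 2 Q^{3} \left(-4 + Q\right)$ ($m{\left(Q \right)} = Q^{2} \left(-4 + Q\right) 2 Q = Q^{2} \cdot 2 Q \left(-4 + Q\right) = 2 Q^{3} \left(-4 + Q\right)$)
$n{\left(l,x \right)} = \frac{2058}{x}$ ($n{\left(l,x \right)} = \frac{2 \cdot 7^{3} \left(-4 + 7\right)}{x} = \frac{2 \cdot 343 \cdot 3}{x} = \frac{2058}{x}$)
$j - n{\left(s,H \right)} = \frac{52757}{4} - \frac{2058}{-222} = \frac{52757}{4} - 2058 \left(- \frac{1}{222}\right) = \frac{52757}{4} - - \frac{343}{37} = \frac{52757}{4} + \frac{343}{37} = \frac{1953381}{148}$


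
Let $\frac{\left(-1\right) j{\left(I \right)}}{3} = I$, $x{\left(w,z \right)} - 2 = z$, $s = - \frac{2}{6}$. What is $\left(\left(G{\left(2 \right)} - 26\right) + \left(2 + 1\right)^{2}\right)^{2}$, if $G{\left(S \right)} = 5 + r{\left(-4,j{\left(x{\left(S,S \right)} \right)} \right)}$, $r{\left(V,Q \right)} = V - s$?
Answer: $\frac{2209}{9} \approx 245.44$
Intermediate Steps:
$s = - \frac{1}{3}$ ($s = \left(-2\right) \frac{1}{6} = - \frac{1}{3} \approx -0.33333$)
$x{\left(w,z \right)} = 2 + z$
$j{\left(I \right)} = - 3 I$
$r{\left(V,Q \right)} = \frac{1}{3} + V$ ($r{\left(V,Q \right)} = V - - \frac{1}{3} = V + \frac{1}{3} = \frac{1}{3} + V$)
$G{\left(S \right)} = \frac{4}{3}$ ($G{\left(S \right)} = 5 + \left(\frac{1}{3} - 4\right) = 5 - \frac{11}{3} = \frac{4}{3}$)
$\left(\left(G{\left(2 \right)} - 26\right) + \left(2 + 1\right)^{2}\right)^{2} = \left(\left(\frac{4}{3} - 26\right) + \left(2 + 1\right)^{2}\right)^{2} = \left(\left(\frac{4}{3} - 26\right) + 3^{2}\right)^{2} = \left(- \frac{74}{3} + 9\right)^{2} = \left(- \frac{47}{3}\right)^{2} = \frac{2209}{9}$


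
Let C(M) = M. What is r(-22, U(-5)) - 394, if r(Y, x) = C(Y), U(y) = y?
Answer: -416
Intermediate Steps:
r(Y, x) = Y
r(-22, U(-5)) - 394 = -22 - 394 = -416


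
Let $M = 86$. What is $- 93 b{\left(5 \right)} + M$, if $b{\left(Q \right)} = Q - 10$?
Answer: $551$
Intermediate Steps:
$b{\left(Q \right)} = -10 + Q$
$- 93 b{\left(5 \right)} + M = - 93 \left(-10 + 5\right) + 86 = \left(-93\right) \left(-5\right) + 86 = 465 + 86 = 551$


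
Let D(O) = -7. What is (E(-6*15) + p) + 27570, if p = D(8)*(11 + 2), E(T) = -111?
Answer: 27368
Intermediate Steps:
p = -91 (p = -7*(11 + 2) = -7*13 = -91)
(E(-6*15) + p) + 27570 = (-111 - 91) + 27570 = -202 + 27570 = 27368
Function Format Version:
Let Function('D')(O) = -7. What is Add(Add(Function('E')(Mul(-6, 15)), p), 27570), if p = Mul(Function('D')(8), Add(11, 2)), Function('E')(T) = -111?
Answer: 27368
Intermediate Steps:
p = -91 (p = Mul(-7, Add(11, 2)) = Mul(-7, 13) = -91)
Add(Add(Function('E')(Mul(-6, 15)), p), 27570) = Add(Add(-111, -91), 27570) = Add(-202, 27570) = 27368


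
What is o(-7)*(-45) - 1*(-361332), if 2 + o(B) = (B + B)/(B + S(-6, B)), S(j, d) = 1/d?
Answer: 1806669/5 ≈ 3.6133e+5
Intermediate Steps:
o(B) = -2 + 2*B/(B + 1/B) (o(B) = -2 + (B + B)/(B + 1/B) = -2 + (2*B)/(B + 1/B) = -2 + 2*B/(B + 1/B))
o(-7)*(-45) - 1*(-361332) = -2/(1 + (-7)²)*(-45) - 1*(-361332) = -2/(1 + 49)*(-45) + 361332 = -2/50*(-45) + 361332 = -2*1/50*(-45) + 361332 = -1/25*(-45) + 361332 = 9/5 + 361332 = 1806669/5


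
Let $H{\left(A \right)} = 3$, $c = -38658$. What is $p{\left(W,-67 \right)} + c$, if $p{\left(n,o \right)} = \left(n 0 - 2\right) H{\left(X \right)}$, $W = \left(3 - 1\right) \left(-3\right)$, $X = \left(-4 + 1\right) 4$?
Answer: $-38664$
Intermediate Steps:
$X = -12$ ($X = \left(-3\right) 4 = -12$)
$W = -6$ ($W = 2 \left(-3\right) = -6$)
$p{\left(n,o \right)} = -6$ ($p{\left(n,o \right)} = \left(n 0 - 2\right) 3 = \left(0 - 2\right) 3 = \left(-2\right) 3 = -6$)
$p{\left(W,-67 \right)} + c = -6 - 38658 = -38664$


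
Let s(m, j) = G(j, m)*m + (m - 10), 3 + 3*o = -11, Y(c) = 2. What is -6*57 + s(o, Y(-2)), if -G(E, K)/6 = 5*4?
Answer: 610/3 ≈ 203.33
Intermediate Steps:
o = -14/3 (o = -1 + (1/3)*(-11) = -1 - 11/3 = -14/3 ≈ -4.6667)
G(E, K) = -120 (G(E, K) = -30*4 = -6*20 = -120)
s(m, j) = -10 - 119*m (s(m, j) = -120*m + (m - 10) = -120*m + (-10 + m) = -10 - 119*m)
-6*57 + s(o, Y(-2)) = -6*57 + (-10 - 119*(-14/3)) = -342 + (-10 + 1666/3) = -342 + 1636/3 = 610/3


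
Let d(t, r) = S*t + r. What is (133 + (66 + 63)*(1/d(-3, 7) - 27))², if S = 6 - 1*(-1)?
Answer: 2211726841/196 ≈ 1.1284e+7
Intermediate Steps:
S = 7 (S = 6 + 1 = 7)
d(t, r) = r + 7*t (d(t, r) = 7*t + r = r + 7*t)
(133 + (66 + 63)*(1/d(-3, 7) - 27))² = (133 + (66 + 63)*(1/(7 + 7*(-3)) - 27))² = (133 + 129*(1/(7 - 21) - 27))² = (133 + 129*(1/(-14) - 27))² = (133 + 129*(-1/14 - 27))² = (133 + 129*(-379/14))² = (133 - 48891/14)² = (-47029/14)² = 2211726841/196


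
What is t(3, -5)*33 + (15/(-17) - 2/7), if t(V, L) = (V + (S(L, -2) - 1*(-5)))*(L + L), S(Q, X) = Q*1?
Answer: -117949/119 ≈ -991.17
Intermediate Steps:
S(Q, X) = Q
t(V, L) = 2*L*(5 + L + V) (t(V, L) = (V + (L - 1*(-5)))*(L + L) = (V + (L + 5))*(2*L) = (V + (5 + L))*(2*L) = (5 + L + V)*(2*L) = 2*L*(5 + L + V))
t(3, -5)*33 + (15/(-17) - 2/7) = (2*(-5)*(5 - 5 + 3))*33 + (15/(-17) - 2/7) = (2*(-5)*3)*33 + (15*(-1/17) - 2*1/7) = -30*33 + (-15/17 - 2/7) = -990 - 139/119 = -117949/119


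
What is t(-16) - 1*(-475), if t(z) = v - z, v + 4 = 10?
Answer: 497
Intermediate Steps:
v = 6 (v = -4 + 10 = 6)
t(z) = 6 - z
t(-16) - 1*(-475) = (6 - 1*(-16)) - 1*(-475) = (6 + 16) + 475 = 22 + 475 = 497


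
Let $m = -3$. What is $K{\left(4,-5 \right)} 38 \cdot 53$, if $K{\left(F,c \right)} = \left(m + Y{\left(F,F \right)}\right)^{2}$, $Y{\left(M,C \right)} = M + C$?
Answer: $50350$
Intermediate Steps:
$Y{\left(M,C \right)} = C + M$
$K{\left(F,c \right)} = \left(-3 + 2 F\right)^{2}$ ($K{\left(F,c \right)} = \left(-3 + \left(F + F\right)\right)^{2} = \left(-3 + 2 F\right)^{2}$)
$K{\left(4,-5 \right)} 38 \cdot 53 = \left(-3 + 2 \cdot 4\right)^{2} \cdot 38 \cdot 53 = \left(-3 + 8\right)^{2} \cdot 38 \cdot 53 = 5^{2} \cdot 38 \cdot 53 = 25 \cdot 38 \cdot 53 = 950 \cdot 53 = 50350$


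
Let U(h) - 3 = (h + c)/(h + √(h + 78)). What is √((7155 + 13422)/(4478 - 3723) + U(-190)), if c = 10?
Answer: 6*√755*√((62165 - 1269*I*√7)/(95 - 2*I*√7))/755 ≈ 5.5856 + 0.004709*I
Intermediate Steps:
U(h) = 3 + (10 + h)/(h + √(78 + h)) (U(h) = 3 + (h + 10)/(h + √(h + 78)) = 3 + (10 + h)/(h + √(78 + h)))
√((7155 + 13422)/(4478 - 3723) + U(-190)) = √((7155 + 13422)/(4478 - 3723) + (10 + 3*√(78 - 190) + 4*(-190))/(-190 + √(78 - 190))) = √(20577/755 + (10 + 3*√(-112) - 760)/(-190 + √(-112))) = √(20577*(1/755) + (10 + 3*(4*I*√7) - 760)/(-190 + 4*I*√7)) = √(20577/755 + (10 + 12*I*√7 - 760)/(-190 + 4*I*√7)) = √(20577/755 + (-750 + 12*I*√7)/(-190 + 4*I*√7))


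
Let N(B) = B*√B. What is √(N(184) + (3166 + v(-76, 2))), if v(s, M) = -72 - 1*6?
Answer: 4*√(193 + 23*√46) ≈ 74.725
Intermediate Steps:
N(B) = B^(3/2)
v(s, M) = -78 (v(s, M) = -72 - 6 = -78)
√(N(184) + (3166 + v(-76, 2))) = √(184^(3/2) + (3166 - 78)) = √(368*√46 + 3088) = √(3088 + 368*√46)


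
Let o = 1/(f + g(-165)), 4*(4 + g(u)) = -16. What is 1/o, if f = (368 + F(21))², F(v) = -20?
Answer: 121096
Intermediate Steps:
f = 121104 (f = (368 - 20)² = 348² = 121104)
g(u) = -8 (g(u) = -4 + (¼)*(-16) = -4 - 4 = -8)
o = 1/121096 (o = 1/(121104 - 8) = 1/121096 ≈ 8.2579e-6)
1/o = 1/(1/121096) = 121096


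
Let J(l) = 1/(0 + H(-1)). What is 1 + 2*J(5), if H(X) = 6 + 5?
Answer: 13/11 ≈ 1.1818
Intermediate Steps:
H(X) = 11
J(l) = 1/11 (J(l) = 1/(0 + 11) = 1/11)
1 + 2*J(5) = 1 + 2*(1/11) = 1 + 2/11 = 13/11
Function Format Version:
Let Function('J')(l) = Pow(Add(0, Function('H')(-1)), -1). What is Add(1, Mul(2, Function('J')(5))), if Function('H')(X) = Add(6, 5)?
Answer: Rational(13, 11) ≈ 1.1818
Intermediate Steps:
Function('H')(X) = 11
Function('J')(l) = Rational(1, 11) (Function('J')(l) = Pow(Add(0, 11), -1) = Pow(11, -1) = Rational(1, 11))
Add(1, Mul(2, Function('J')(5))) = Add(1, Mul(2, Rational(1, 11))) = Add(1, Rational(2, 11)) = Rational(13, 11)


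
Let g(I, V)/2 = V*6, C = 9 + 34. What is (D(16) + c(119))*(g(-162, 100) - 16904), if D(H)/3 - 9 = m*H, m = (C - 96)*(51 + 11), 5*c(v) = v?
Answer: 12380813744/5 ≈ 2.4762e+9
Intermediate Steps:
c(v) = v/5
C = 43
m = -3286 (m = (43 - 96)*(51 + 11) = -53*62 = -3286)
D(H) = 27 - 9858*H (D(H) = 27 + 3*(-3286*H) = 27 - 9858*H)
g(I, V) = 12*V (g(I, V) = 2*(V*6) = 2*(6*V) = 12*V)
(D(16) + c(119))*(g(-162, 100) - 16904) = ((27 - 9858*16) + (1/5)*119)*(12*100 - 16904) = ((27 - 157728) + 119/5)*(1200 - 16904) = (-157701 + 119/5)*(-15704) = -788386/5*(-15704) = 12380813744/5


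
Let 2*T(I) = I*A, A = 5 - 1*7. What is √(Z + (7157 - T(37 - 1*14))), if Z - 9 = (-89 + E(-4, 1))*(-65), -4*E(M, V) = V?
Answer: √51961/2 ≈ 113.97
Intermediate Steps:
A = -2 (A = 5 - 7 = -2)
E(M, V) = -V/4
T(I) = -I (T(I) = (I*(-2))/2 = (-2*I)/2 = -I)
Z = 23241/4 (Z = 9 + (-89 - ¼*1)*(-65) = 9 + (-89 - ¼)*(-65) = 9 - 357/4*(-65) = 9 + 23205/4 = 23241/4 ≈ 5810.3)
√(Z + (7157 - T(37 - 1*14))) = √(23241/4 + (7157 - (-1)*(37 - 1*14))) = √(23241/4 + (7157 - (-1)*(37 - 14))) = √(23241/4 + (7157 - (-1)*23)) = √(23241/4 + (7157 - 1*(-23))) = √(23241/4 + (7157 + 23)) = √(23241/4 + 7180) = √(51961/4) = √51961/2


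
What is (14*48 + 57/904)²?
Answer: 369110927025/817216 ≈ 4.5167e+5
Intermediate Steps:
(14*48 + 57/904)² = (672 + 57*(1/904))² = (672 + 57/904)² = (607545/904)² = 369110927025/817216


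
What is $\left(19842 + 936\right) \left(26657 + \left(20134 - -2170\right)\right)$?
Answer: $1017311658$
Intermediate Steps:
$\left(19842 + 936\right) \left(26657 + \left(20134 - -2170\right)\right) = 20778 \left(26657 + \left(20134 + 2170\right)\right) = 20778 \left(26657 + 22304\right) = 20778 \cdot 48961 = 1017311658$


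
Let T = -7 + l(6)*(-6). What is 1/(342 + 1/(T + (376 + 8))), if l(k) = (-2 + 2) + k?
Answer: 341/116623 ≈ 0.0029240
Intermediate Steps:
l(k) = k (l(k) = 0 + k = k)
T = -43 (T = -7 + 6*(-6) = -7 - 36 = -43)
1/(342 + 1/(T + (376 + 8))) = 1/(342 + 1/(-43 + (376 + 8))) = 1/(342 + 1/(-43 + 384)) = 1/(342 + 1/341) = 1/(116623/341) = 341/116623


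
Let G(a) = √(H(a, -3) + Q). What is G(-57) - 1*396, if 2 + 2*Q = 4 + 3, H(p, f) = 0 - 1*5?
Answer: -396 + I*√10/2 ≈ -396.0 + 1.5811*I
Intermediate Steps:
H(p, f) = -5 (H(p, f) = 0 - 5 = -5)
Q = 5/2 (Q = -1 + (4 + 3)/2 = -1 + (½)*7 = -1 + 7/2 = 5/2 ≈ 2.5000)
G(a) = I*√10/2 (G(a) = √(-5 + 5/2) = √(-5/2) = I*√10/2)
G(-57) - 1*396 = I*√10/2 - 1*396 = I*√10/2 - 396 = -396 + I*√10/2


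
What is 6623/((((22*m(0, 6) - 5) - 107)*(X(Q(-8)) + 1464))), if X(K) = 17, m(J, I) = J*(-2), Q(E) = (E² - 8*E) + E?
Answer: -6623/165872 ≈ -0.039928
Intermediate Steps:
Q(E) = E² - 7*E
m(J, I) = -2*J
6623/((((22*m(0, 6) - 5) - 107)*(X(Q(-8)) + 1464))) = 6623/((((22*(-2*0) - 5) - 107)*(17 + 1464))) = 6623/((((22*0 - 5) - 107)*1481)) = 6623/((((0 - 5) - 107)*1481)) = 6623/(((-5 - 107)*1481)) = 6623/((-112*1481)) = 6623/(-165872) = 6623*(-1/165872) = -6623/165872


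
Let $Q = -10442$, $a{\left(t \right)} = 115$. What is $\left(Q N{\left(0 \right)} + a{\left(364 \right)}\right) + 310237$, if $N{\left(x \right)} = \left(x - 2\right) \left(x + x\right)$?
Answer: $310352$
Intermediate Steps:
$N{\left(x \right)} = 2 x \left(-2 + x\right)$ ($N{\left(x \right)} = \left(-2 + x\right) 2 x = 2 x \left(-2 + x\right)$)
$\left(Q N{\left(0 \right)} + a{\left(364 \right)}\right) + 310237 = \left(- 10442 \cdot 2 \cdot 0 \left(-2 + 0\right) + 115\right) + 310237 = \left(- 10442 \cdot 2 \cdot 0 \left(-2\right) + 115\right) + 310237 = \left(\left(-10442\right) 0 + 115\right) + 310237 = \left(0 + 115\right) + 310237 = 115 + 310237 = 310352$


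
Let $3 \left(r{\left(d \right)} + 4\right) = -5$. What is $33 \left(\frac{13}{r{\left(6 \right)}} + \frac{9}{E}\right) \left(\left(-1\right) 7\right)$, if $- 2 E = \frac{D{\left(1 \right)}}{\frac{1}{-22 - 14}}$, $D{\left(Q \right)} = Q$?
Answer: $\frac{14091}{34} \approx 414.44$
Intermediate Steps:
$r{\left(d \right)} = - \frac{17}{3}$ ($r{\left(d \right)} = -4 + \frac{1}{3} \left(-5\right) = -4 - \frac{5}{3} = - \frac{17}{3}$)
$E = 18$ ($E = - \frac{1 \frac{1}{\frac{1}{-22 - 14}}}{2} = - \frac{1 \frac{1}{\frac{1}{-36}}}{2} = - \frac{1 \frac{1}{- \frac{1}{36}}}{2} = - \frac{1 \left(-36\right)}{2} = \left(- \frac{1}{2}\right) \left(-36\right) = 18$)
$33 \left(\frac{13}{r{\left(6 \right)}} + \frac{9}{E}\right) \left(\left(-1\right) 7\right) = 33 \left(\frac{13}{- \frac{17}{3}} + \frac{9}{18}\right) \left(\left(-1\right) 7\right) = 33 \left(13 \left(- \frac{3}{17}\right) + 9 \cdot \frac{1}{18}\right) \left(-7\right) = 33 \left(- \frac{39}{17} + \frac{1}{2}\right) \left(-7\right) = 33 \left(- \frac{61}{34}\right) \left(-7\right) = \left(- \frac{2013}{34}\right) \left(-7\right) = \frac{14091}{34}$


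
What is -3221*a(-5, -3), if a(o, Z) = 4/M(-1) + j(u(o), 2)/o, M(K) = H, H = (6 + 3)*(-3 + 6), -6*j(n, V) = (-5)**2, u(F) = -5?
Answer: -170713/54 ≈ -3161.4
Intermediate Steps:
j(n, V) = -25/6 (j(n, V) = -1/6*(-5)**2 = -1/6*25 = -25/6)
H = 27 (H = 9*3 = 27)
M(K) = 27
a(o, Z) = 4/27 - 25/(6*o)
-3221*a(-5, -3) = -3221*(-225 + 8*(-5))/(54*(-5)) = -3221*(-1)*(-225 - 40)/(54*5) = -3221*(-1)*(-265)/(54*5) = -3221*53/54 = -170713/54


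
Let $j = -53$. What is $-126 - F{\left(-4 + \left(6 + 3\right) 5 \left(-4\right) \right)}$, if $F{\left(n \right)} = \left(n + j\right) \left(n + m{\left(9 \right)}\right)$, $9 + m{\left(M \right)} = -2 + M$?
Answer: $-44208$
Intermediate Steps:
$m{\left(M \right)} = -11 + M$ ($m{\left(M \right)} = -9 + \left(-2 + M\right) = -11 + M$)
$F{\left(n \right)} = \left(-53 + n\right) \left(-2 + n\right)$ ($F{\left(n \right)} = \left(n - 53\right) \left(n + \left(-11 + 9\right)\right) = \left(-53 + n\right) \left(n - 2\right) = \left(-53 + n\right) \left(-2 + n\right)$)
$-126 - F{\left(-4 + \left(6 + 3\right) 5 \left(-4\right) \right)} = -126 - \left(106 + \left(-4 + \left(6 + 3\right) 5 \left(-4\right)\right)^{2} - 55 \left(-4 + \left(6 + 3\right) 5 \left(-4\right)\right)\right) = -126 - \left(106 + \left(-4 + 9 \cdot 5 \left(-4\right)\right)^{2} - 55 \left(-4 + 9 \cdot 5 \left(-4\right)\right)\right) = -126 - \left(106 + \left(-4 + 45 \left(-4\right)\right)^{2} - 55 \left(-4 + 45 \left(-4\right)\right)\right) = -126 - \left(106 + \left(-4 - 180\right)^{2} - 55 \left(-4 - 180\right)\right) = -126 - \left(106 + \left(-184\right)^{2} - -10120\right) = -126 - \left(106 + 33856 + 10120\right) = -126 - 44082 = -44208$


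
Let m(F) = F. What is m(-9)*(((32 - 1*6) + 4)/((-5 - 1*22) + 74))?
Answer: -270/47 ≈ -5.7447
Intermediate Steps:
m(-9)*(((32 - 1*6) + 4)/((-5 - 1*22) + 74)) = -9*((32 - 1*6) + 4)/((-5 - 1*22) + 74) = -9*((32 - 6) + 4)/((-5 - 22) + 74) = -9*(26 + 4)/(-27 + 74) = -270/47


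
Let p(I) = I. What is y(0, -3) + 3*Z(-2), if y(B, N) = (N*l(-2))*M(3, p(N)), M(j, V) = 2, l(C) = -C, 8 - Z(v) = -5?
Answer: 27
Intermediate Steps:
Z(v) = 13 (Z(v) = 8 - 1*(-5) = 8 + 5 = 13)
y(B, N) = 4*N (y(B, N) = (N*(-1*(-2)))*2 = (N*2)*2 = (2*N)*2 = 4*N)
y(0, -3) + 3*Z(-2) = 4*(-3) + 3*13 = -12 + 39 = 27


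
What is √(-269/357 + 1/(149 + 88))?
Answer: 2*I*√16555161/9401 ≈ 0.86561*I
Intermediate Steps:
√(-269/357 + 1/(149 + 88)) = √(-269*1/357 + 1/237) = √(-269/357 + 1/237) = √(-7044/9401) = 2*I*√16555161/9401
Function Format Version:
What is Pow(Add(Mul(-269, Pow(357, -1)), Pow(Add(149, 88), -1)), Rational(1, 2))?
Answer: Mul(Rational(2, 9401), I, Pow(16555161, Rational(1, 2))) ≈ Mul(0.86561, I)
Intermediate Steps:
Pow(Add(Mul(-269, Pow(357, -1)), Pow(Add(149, 88), -1)), Rational(1, 2)) = Pow(Add(Mul(-269, Rational(1, 357)), Pow(237, -1)), Rational(1, 2)) = Pow(Add(Rational(-269, 357), Rational(1, 237)), Rational(1, 2)) = Pow(Rational(-7044, 9401), Rational(1, 2)) = Mul(Rational(2, 9401), I, Pow(16555161, Rational(1, 2)))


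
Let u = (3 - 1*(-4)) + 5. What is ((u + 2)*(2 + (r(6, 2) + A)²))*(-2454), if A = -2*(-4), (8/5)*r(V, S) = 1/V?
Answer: -446424727/192 ≈ -2.3251e+6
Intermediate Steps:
r(V, S) = 5/(8*V)
A = 8
u = 12 (u = (3 + 4) + 5 = 7 + 5 = 12)
((u + 2)*(2 + (r(6, 2) + A)²))*(-2454) = ((12 + 2)*(2 + ((5/8)/6 + 8)²))*(-2454) = (14*(2 + ((5/8)*(⅙) + 8)²))*(-2454) = (14*(2 + (5/48 + 8)²))*(-2454) = (14*(2 + (389/48)²))*(-2454) = (14*(2 + 151321/2304))*(-2454) = (14*(155929/2304))*(-2454) = (1091503/1152)*(-2454) = -446424727/192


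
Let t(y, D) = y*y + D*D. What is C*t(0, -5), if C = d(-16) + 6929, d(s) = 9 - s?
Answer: 173850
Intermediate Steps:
t(y, D) = D² + y² (t(y, D) = y² + D² = D² + y²)
C = 6954 (C = (9 - 1*(-16)) + 6929 = (9 + 16) + 6929 = 25 + 6929 = 6954)
C*t(0, -5) = 6954*((-5)² + 0²) = 6954*(25 + 0) = 6954*25 = 173850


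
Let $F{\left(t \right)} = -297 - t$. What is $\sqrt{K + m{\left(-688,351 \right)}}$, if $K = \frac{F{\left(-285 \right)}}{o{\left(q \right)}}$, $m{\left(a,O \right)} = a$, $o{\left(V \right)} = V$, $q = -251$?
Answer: $\frac{14 i \sqrt{221131}}{251} \approx 26.229 i$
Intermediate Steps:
$K = \frac{12}{251}$ ($K = \frac{-297 - -285}{-251} = \left(-297 + 285\right) \left(- \frac{1}{251}\right) = \left(-12\right) \left(- \frac{1}{251}\right) = \frac{12}{251} \approx 0.047809$)
$\sqrt{K + m{\left(-688,351 \right)}} = \sqrt{\frac{12}{251} - 688} = \sqrt{- \frac{172676}{251}} = \frac{14 i \sqrt{221131}}{251}$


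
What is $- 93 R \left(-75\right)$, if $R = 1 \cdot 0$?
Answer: $0$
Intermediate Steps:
$R = 0$
$- 93 R \left(-75\right) = \left(-93\right) 0 \left(-75\right) = 0 \left(-75\right) = 0$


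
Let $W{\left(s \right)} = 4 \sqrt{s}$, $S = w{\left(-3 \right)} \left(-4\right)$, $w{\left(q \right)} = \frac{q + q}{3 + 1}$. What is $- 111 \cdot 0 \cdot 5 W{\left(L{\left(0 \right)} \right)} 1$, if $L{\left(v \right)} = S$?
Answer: $0$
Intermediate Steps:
$w{\left(q \right)} = \frac{q}{2}$ ($w{\left(q \right)} = \frac{2 q}{4} = 2 q \frac{1}{4} = \frac{q}{2}$)
$S = 6$ ($S = \frac{1}{2} \left(-3\right) \left(-4\right) = \left(- \frac{3}{2}\right) \left(-4\right) = 6$)
$L{\left(v \right)} = 6$
$- 111 \cdot 0 \cdot 5 W{\left(L{\left(0 \right)} \right)} 1 = - 111 \cdot 0 \cdot 5 \cdot 4 \sqrt{6} \cdot 1 = - 111 \cdot 0 \cdot 4 \sqrt{6} \cdot 1 = - 111 \cdot 0 \cdot 1 = \left(-111\right) 0 = 0$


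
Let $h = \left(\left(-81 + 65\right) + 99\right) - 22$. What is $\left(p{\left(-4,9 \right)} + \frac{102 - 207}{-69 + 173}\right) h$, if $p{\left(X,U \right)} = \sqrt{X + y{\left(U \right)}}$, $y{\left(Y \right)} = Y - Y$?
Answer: $- \frac{6405}{104} + 122 i \approx -61.587 + 122.0 i$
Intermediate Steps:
$y{\left(Y \right)} = 0$
$p{\left(X,U \right)} = \sqrt{X}$ ($p{\left(X,U \right)} = \sqrt{X + 0} = \sqrt{X}$)
$h = 61$ ($h = \left(-16 + 99\right) - 22 = 83 - 22 = 61$)
$\left(p{\left(-4,9 \right)} + \frac{102 - 207}{-69 + 173}\right) h = \left(\sqrt{-4} + \frac{102 - 207}{-69 + 173}\right) 61 = \left(2 i - \frac{105}{104}\right) 61 = \left(- \frac{105}{104} + 2 i\right) 61 = - \frac{6405}{104} + 122 i$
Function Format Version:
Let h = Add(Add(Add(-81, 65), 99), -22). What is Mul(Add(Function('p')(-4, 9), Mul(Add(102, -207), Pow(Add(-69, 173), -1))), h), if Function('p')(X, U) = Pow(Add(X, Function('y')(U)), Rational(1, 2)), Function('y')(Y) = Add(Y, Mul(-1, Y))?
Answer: Add(Rational(-6405, 104), Mul(122, I)) ≈ Add(-61.587, Mul(122.00, I))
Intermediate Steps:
Function('y')(Y) = 0
Function('p')(X, U) = Pow(X, Rational(1, 2)) (Function('p')(X, U) = Pow(Add(X, 0), Rational(1, 2)) = Pow(X, Rational(1, 2)))
h = 61 (h = Add(Add(-16, 99), -22) = Add(83, -22) = 61)
Mul(Add(Function('p')(-4, 9), Mul(Add(102, -207), Pow(Add(-69, 173), -1))), h) = Mul(Add(Pow(-4, Rational(1, 2)), Mul(Add(102, -207), Pow(Add(-69, 173), -1))), 61) = Mul(Add(Mul(2, I), Mul(-105, Pow(104, -1))), 61) = Mul(Add(Mul(2, I), Mul(-105, Rational(1, 104))), 61) = Mul(Add(Mul(2, I), Rational(-105, 104)), 61) = Mul(Add(Rational(-105, 104), Mul(2, I)), 61) = Add(Rational(-6405, 104), Mul(122, I))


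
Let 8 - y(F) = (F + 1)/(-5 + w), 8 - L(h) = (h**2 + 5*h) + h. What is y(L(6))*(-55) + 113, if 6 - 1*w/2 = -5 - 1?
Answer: -9678/19 ≈ -509.37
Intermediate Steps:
w = 24 (w = 12 - 2*(-5 - 1) = 12 - 2*(-6) = 12 + 12 = 24)
L(h) = 8 - h**2 - 6*h (L(h) = 8 - ((h**2 + 5*h) + h) = 8 - (h**2 + 6*h) = 8 + (-h**2 - 6*h) = 8 - h**2 - 6*h)
y(F) = 151/19 - F/19 (y(F) = 8 - (F + 1)/(-5 + 24) = 8 - (1 + F)/19 = 8 - (1/19 + F/19) = 8 + (-1/19 - F/19) = 151/19 - F/19)
y(L(6))*(-55) + 113 = (151/19 - (8 - 1*6**2 - 6*6)/19)*(-55) + 113 = (151/19 - (8 - 1*36 - 36)/19)*(-55) + 113 = (151/19 - (8 - 36 - 36)/19)*(-55) + 113 = (151/19 - 1/19*(-64))*(-55) + 113 = (151/19 + 64/19)*(-55) + 113 = (215/19)*(-55) + 113 = -11825/19 + 113 = -9678/19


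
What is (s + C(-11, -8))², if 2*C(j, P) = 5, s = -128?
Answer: 63001/4 ≈ 15750.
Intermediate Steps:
C(j, P) = 5/2 (C(j, P) = (½)*5 = 5/2)
(s + C(-11, -8))² = (-128 + 5/2)² = (-251/2)² = 63001/4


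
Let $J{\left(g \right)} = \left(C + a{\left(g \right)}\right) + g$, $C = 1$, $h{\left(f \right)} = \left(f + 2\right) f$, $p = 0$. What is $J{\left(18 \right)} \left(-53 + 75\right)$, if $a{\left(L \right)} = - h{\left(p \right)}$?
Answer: $418$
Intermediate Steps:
$h{\left(f \right)} = f \left(2 + f\right)$ ($h{\left(f \right)} = \left(2 + f\right) f = f \left(2 + f\right)$)
$a{\left(L \right)} = 0$ ($a{\left(L \right)} = - 0 \left(2 + 0\right) = - 0 \cdot 2 = \left(-1\right) 0 = 0$)
$J{\left(g \right)} = 1 + g$ ($J{\left(g \right)} = \left(1 + 0\right) + g = 1 + g$)
$J{\left(18 \right)} \left(-53 + 75\right) = \left(1 + 18\right) \left(-53 + 75\right) = 19 \cdot 22 = 418$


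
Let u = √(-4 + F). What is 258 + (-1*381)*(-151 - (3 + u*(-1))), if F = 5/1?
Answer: 58551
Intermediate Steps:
F = 5 (F = 1*5 = 5)
u = 1 (u = √(-4 + 5) = √1 = 1)
258 + (-1*381)*(-151 - (3 + u*(-1))) = 258 + (-1*381)*(-151 - (3 + 1*(-1))) = 258 - 381*(-151 - (3 - 1)) = 258 - 381*(-151 - 1*2) = 258 - 381*(-151 - 2) = 258 - 381*(-153) = 258 + 58293 = 58551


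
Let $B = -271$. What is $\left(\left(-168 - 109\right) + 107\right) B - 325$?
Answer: $45745$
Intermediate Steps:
$\left(\left(-168 - 109\right) + 107\right) B - 325 = \left(\left(-168 - 109\right) + 107\right) \left(-271\right) - 325 = \left(-277 + 107\right) \left(-271\right) - 325 = \left(-170\right) \left(-271\right) - 325 = 46070 - 325 = 45745$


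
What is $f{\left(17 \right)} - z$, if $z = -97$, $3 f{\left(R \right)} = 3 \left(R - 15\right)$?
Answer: $99$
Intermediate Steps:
$f{\left(R \right)} = -15 + R$ ($f{\left(R \right)} = \frac{3 \left(R - 15\right)}{3} = \frac{3 \left(-15 + R\right)}{3} = \frac{-45 + 3 R}{3} = -15 + R$)
$f{\left(17 \right)} - z = \left(-15 + 17\right) - -97 = 2 + 97 = 99$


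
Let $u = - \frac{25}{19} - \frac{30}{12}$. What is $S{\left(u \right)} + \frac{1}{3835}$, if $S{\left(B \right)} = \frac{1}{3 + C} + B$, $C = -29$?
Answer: $- \frac{280821}{72865} \approx -3.854$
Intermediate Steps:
$u = - \frac{145}{38}$ ($u = \left(-25\right) \frac{1}{19} - \frac{5}{2} = - \frac{25}{19} - \frac{5}{2} = - \frac{145}{38} \approx -3.8158$)
$S{\left(B \right)} = - \frac{1}{26} + B$ ($S{\left(B \right)} = \frac{1}{3 - 29} + B = \frac{1}{-26} + B = - \frac{1}{26} + B$)
$S{\left(u \right)} + \frac{1}{3835} = \left(- \frac{1}{26} - \frac{145}{38}\right) + \frac{1}{3835} = - \frac{952}{247} + \frac{1}{3835} = - \frac{280821}{72865}$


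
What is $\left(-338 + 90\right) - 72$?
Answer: $-320$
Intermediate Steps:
$\left(-338 + 90\right) - 72 = -248 - 72 = -320$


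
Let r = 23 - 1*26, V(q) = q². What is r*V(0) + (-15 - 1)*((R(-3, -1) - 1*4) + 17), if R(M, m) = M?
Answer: -160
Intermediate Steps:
r = -3 (r = 23 - 26 = -3)
r*V(0) + (-15 - 1)*((R(-3, -1) - 1*4) + 17) = -3*0² + (-15 - 1)*((-3 - 1*4) + 17) = -3*0 - 16*((-3 - 4) + 17) = 0 - 16*(-7 + 17) = 0 - 16*10 = 0 - 160 = -160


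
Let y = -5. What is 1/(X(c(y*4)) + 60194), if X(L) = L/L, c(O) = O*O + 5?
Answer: 1/60195 ≈ 1.6613e-5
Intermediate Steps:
c(O) = 5 + O² (c(O) = O² + 5 = 5 + O²)
X(L) = 1
1/(X(c(y*4)) + 60194) = 1/(1 + 60194) = 1/60195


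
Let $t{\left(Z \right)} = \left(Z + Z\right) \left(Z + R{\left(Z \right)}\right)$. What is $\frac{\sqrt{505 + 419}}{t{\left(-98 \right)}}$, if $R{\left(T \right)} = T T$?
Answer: $- \frac{\sqrt{231}}{931588} \approx -1.6315 \cdot 10^{-5}$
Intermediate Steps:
$R{\left(T \right)} = T^{2}$
$t{\left(Z \right)} = 2 Z \left(Z + Z^{2}\right)$ ($t{\left(Z \right)} = \left(Z + Z\right) \left(Z + Z^{2}\right) = 2 Z \left(Z + Z^{2}\right)$)
$\frac{\sqrt{505 + 419}}{t{\left(-98 \right)}} = \frac{\sqrt{505 + 419}}{2 \left(-98\right)^{2} \left(1 - 98\right)} = \frac{\sqrt{924}}{2 \cdot 9604 \left(-97\right)} = \frac{2 \sqrt{231}}{-1863176} = 2 \sqrt{231} \left(- \frac{1}{1863176}\right) = - \frac{\sqrt{231}}{931588}$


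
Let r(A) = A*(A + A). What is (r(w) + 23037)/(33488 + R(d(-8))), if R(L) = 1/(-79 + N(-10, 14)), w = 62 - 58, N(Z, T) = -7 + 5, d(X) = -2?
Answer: 1868589/2712527 ≈ 0.68887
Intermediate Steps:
N(Z, T) = -2
w = 4
R(L) = -1/81 (R(L) = 1/(-79 - 2) = 1/(-81) = -1/81)
r(A) = 2*A² (r(A) = A*(2*A) = 2*A²)
(r(w) + 23037)/(33488 + R(d(-8))) = (2*4² + 23037)/(33488 - 1/81) = (2*16 + 23037)/(2712527/81) = (32 + 23037)*(81/2712527) = 23069*(81/2712527) = 1868589/2712527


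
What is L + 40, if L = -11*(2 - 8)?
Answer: 106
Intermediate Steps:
L = 66 (L = -11*(-6) = 66)
L + 40 = 66 + 40 = 106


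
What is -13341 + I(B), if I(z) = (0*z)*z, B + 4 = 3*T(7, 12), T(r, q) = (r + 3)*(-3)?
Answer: -13341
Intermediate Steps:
T(r, q) = -9 - 3*r (T(r, q) = (3 + r)*(-3) = -9 - 3*r)
B = -94 (B = -4 + 3*(-9 - 3*7) = -4 + 3*(-9 - 21) = -4 + 3*(-30) = -4 - 90 = -94)
I(z) = 0 (I(z) = 0*z = 0)
-13341 + I(B) = -13341 + 0 = -13341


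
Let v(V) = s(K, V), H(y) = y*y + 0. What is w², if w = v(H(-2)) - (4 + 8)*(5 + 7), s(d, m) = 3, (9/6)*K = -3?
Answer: 19881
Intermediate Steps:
K = -2 (K = (⅔)*(-3) = -2)
H(y) = y² (H(y) = y² + 0 = y²)
v(V) = 3
w = -141 (w = 3 - (4 + 8)*(5 + 7) = 3 - 12*12 = 3 - 1*144 = 3 - 144 = -141)
w² = (-141)² = 19881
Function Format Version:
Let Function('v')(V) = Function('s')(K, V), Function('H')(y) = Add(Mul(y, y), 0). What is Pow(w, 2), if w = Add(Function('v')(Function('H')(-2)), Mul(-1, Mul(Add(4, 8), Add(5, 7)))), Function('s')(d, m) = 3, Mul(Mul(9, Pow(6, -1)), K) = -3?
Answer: 19881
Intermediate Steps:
K = -2 (K = Mul(Rational(2, 3), -3) = -2)
Function('H')(y) = Pow(y, 2) (Function('H')(y) = Add(Pow(y, 2), 0) = Pow(y, 2))
Function('v')(V) = 3
w = -141 (w = Add(3, Mul(-1, Mul(Add(4, 8), Add(5, 7)))) = Add(3, Mul(-1, Mul(12, 12))) = Add(3, Mul(-1, 144)) = Add(3, -144) = -141)
Pow(w, 2) = Pow(-141, 2) = 19881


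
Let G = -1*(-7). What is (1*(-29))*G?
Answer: -203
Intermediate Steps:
G = 7
(1*(-29))*G = (1*(-29))*7 = -29*7 = -203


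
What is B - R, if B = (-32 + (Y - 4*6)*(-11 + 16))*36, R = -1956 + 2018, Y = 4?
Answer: -4814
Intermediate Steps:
R = 62
B = -4752 (B = (-32 + (4 - 4*6)*(-11 + 16))*36 = (-32 + (4 - 24)*5)*36 = (-32 - 20*5)*36 = (-32 - 100)*36 = -132*36 = -4752)
B - R = -4752 - 1*62 = -4752 - 62 = -4814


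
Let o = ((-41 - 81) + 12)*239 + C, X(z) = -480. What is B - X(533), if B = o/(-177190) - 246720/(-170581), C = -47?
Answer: 14556327655797/30225247390 ≈ 481.59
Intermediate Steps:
o = -26337 (o = ((-41 - 81) + 12)*239 - 47 = (-122 + 12)*239 - 47 = -110*239 - 47 = -26290 - 47 = -26337)
B = 48208908597/30225247390 (B = -26337/(-177190) - 246720/(-170581) = -26337*(-1/177190) - 246720*(-1/170581) = 26337/177190 + 246720/170581 = 48208908597/30225247390 ≈ 1.5950)
B - X(533) = 48208908597/30225247390 - 1*(-480) = 48208908597/30225247390 + 480 = 14556327655797/30225247390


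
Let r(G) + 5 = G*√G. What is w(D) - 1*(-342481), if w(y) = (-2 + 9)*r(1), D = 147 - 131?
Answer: 342453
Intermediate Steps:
r(G) = -5 + G^(3/2) (r(G) = -5 + G*√G = -5 + G^(3/2))
D = 16
w(y) = -28 (w(y) = (-2 + 9)*(-5 + 1^(3/2)) = 7*(-5 + 1) = 7*(-4) = -28)
w(D) - 1*(-342481) = -28 - 1*(-342481) = -28 + 342481 = 342453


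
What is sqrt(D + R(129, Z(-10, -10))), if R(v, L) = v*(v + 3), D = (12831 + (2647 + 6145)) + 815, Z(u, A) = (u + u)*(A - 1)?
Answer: sqrt(39466) ≈ 198.66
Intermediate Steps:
Z(u, A) = 2*u*(-1 + A) (Z(u, A) = (2*u)*(-1 + A) = 2*u*(-1 + A))
D = 22438 (D = (12831 + 8792) + 815 = 21623 + 815 = 22438)
R(v, L) = v*(3 + v)
sqrt(D + R(129, Z(-10, -10))) = sqrt(22438 + 129*(3 + 129)) = sqrt(22438 + 129*132) = sqrt(22438 + 17028) = sqrt(39466)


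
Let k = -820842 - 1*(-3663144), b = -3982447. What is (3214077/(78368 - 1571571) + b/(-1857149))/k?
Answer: -1601291338/562999212762597471 ≈ -2.8442e-9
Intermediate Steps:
k = 2842302 (k = -820842 + 3663144 = 2842302)
(3214077/(78368 - 1571571) + b/(-1857149))/k = (3214077/(78368 - 1571571) - 3982447/(-1857149))/2842302 = (3214077/(-1493203) - 3982447*(-1/1857149))*(1/2842302) = (3214077*(-1/1493203) + 568921/265307)*(1/2842302) = (-3214077/1493203 + 568921/265307)*(1/2842302) = -3202582676/396157208321*1/2842302 = -1601291338/562999212762597471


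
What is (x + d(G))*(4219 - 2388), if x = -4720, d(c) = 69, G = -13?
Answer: -8515981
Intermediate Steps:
(x + d(G))*(4219 - 2388) = (-4720 + 69)*(4219 - 2388) = -4651*1831 = -8515981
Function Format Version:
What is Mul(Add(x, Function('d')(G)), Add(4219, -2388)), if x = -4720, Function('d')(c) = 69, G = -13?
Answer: -8515981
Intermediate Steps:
Mul(Add(x, Function('d')(G)), Add(4219, -2388)) = Mul(Add(-4720, 69), Add(4219, -2388)) = Mul(-4651, 1831) = -8515981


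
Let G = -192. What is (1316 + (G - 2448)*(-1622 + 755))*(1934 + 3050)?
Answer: 11414336864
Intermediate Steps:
(1316 + (G - 2448)*(-1622 + 755))*(1934 + 3050) = (1316 + (-192 - 2448)*(-1622 + 755))*(1934 + 3050) = (1316 - 2640*(-867))*4984 = (1316 + 2288880)*4984 = 2290196*4984 = 11414336864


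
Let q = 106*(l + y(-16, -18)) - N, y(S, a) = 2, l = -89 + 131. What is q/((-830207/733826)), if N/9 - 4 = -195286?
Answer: -1293149644852/830207 ≈ -1.5576e+6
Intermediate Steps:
l = 42
N = -1757538 (N = 36 + 9*(-195286) = 36 - 1757574 = -1757538)
q = 1762202 (q = 106*(42 + 2) - 1*(-1757538) = 106*44 + 1757538 = 4664 + 1757538 = 1762202)
q/((-830207/733826)) = 1762202/((-830207/733826)) = 1762202/((-830207*1/733826)) = 1762202/(-830207/733826) = 1762202*(-733826/830207) = -1293149644852/830207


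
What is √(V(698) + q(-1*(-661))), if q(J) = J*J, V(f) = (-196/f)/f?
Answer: 4*√3326088417/349 ≈ 661.00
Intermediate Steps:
V(f) = -196/f²
q(J) = J²
√(V(698) + q(-1*(-661))) = √(-196/698² + (-1*(-661))²) = √(-196*1/487204 + 661²) = √(-49/121801 + 436921) = √(53217414672/121801) = 4*√3326088417/349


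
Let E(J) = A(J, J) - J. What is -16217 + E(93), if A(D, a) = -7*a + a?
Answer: -16868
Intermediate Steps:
A(D, a) = -6*a
E(J) = -7*J (E(J) = -6*J - J = -7*J)
-16217 + E(93) = -16217 - 7*93 = -16217 - 651 = -16868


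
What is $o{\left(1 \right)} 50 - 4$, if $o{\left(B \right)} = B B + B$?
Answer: $96$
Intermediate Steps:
$o{\left(B \right)} = B + B^{2}$ ($o{\left(B \right)} = B^{2} + B = B + B^{2}$)
$o{\left(1 \right)} 50 - 4 = 1 \left(1 + 1\right) 50 - 4 = 1 \cdot 2 \cdot 50 - 4 = 2 \cdot 50 - 4 = 100 - 4 = 96$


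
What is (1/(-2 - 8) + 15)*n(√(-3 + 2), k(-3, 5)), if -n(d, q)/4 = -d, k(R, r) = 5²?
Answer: 298*I/5 ≈ 59.6*I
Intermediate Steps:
k(R, r) = 25
n(d, q) = 4*d (n(d, q) = -(-4)*d = 4*d)
(1/(-2 - 8) + 15)*n(√(-3 + 2), k(-3, 5)) = (1/(-2 - 8) + 15)*(4*√(-3 + 2)) = (1/(-10) + 15)*(4*√(-1)) = (-⅒ + 15)*(4*I) = 149*(4*I)/10 = 298*I/5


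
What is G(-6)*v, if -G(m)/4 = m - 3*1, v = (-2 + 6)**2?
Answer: 576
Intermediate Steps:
v = 16 (v = 4**2 = 16)
G(m) = 12 - 4*m (G(m) = -4*(m - 3*1) = -4*(m - 3) = -4*(-3 + m) = 12 - 4*m)
G(-6)*v = (12 - 4*(-6))*16 = (12 + 24)*16 = 36*16 = 576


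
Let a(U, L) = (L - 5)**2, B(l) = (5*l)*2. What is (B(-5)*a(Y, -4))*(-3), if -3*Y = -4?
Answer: 12150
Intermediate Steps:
Y = 4/3 (Y = -1/3*(-4) = 4/3 ≈ 1.3333)
B(l) = 10*l
a(U, L) = (-5 + L)**2
(B(-5)*a(Y, -4))*(-3) = ((10*(-5))*(-5 - 4)**2)*(-3) = -50*(-9)**2*(-3) = -50*81*(-3) = -4050*(-3) = 12150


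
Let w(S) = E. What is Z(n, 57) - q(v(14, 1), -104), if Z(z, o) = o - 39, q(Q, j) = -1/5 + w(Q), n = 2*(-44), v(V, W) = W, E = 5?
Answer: 66/5 ≈ 13.200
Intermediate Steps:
n = -88
w(S) = 5
q(Q, j) = 24/5 (q(Q, j) = -1/5 + 5 = 24/5)
Z(z, o) = -39 + o
Z(n, 57) - q(v(14, 1), -104) = (-39 + 57) - 1*24/5 = 18 - 24/5 = 66/5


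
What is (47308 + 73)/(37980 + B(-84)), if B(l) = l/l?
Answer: 47381/37981 ≈ 1.2475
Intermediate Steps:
B(l) = 1
(47308 + 73)/(37980 + B(-84)) = (47308 + 73)/(37980 + 1) = 47381/37981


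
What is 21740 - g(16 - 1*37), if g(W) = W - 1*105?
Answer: 21866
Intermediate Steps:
g(W) = -105 + W (g(W) = W - 105 = -105 + W)
21740 - g(16 - 1*37) = 21740 - (-105 + (16 - 1*37)) = 21740 - (-105 + (16 - 37)) = 21740 - (-105 - 21) = 21740 - 1*(-126) = 21740 + 126 = 21866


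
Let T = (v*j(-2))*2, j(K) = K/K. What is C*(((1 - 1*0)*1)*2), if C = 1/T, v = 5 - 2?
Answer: ⅓ ≈ 0.33333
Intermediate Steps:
v = 3
j(K) = 1
T = 6 (T = (3*1)*2 = 3*2 = 6)
C = ⅙ (C = 1/6 = ⅙ ≈ 0.16667)
C*(((1 - 1*0)*1)*2) = (((1 - 1*0)*1)*2)/6 = (((1 + 0)*1)*2)/6 = ((1*1)*2)/6 = (1*2)/6 = (⅙)*2 = ⅓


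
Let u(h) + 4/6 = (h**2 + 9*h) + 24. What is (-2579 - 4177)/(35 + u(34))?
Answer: -20268/4561 ≈ -4.4438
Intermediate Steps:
u(h) = 70/3 + h**2 + 9*h (u(h) = -2/3 + ((h**2 + 9*h) + 24) = -2/3 + (24 + h**2 + 9*h) = 70/3 + h**2 + 9*h)
(-2579 - 4177)/(35 + u(34)) = (-2579 - 4177)/(35 + (70/3 + 34**2 + 9*34)) = -6756/(35 + (70/3 + 1156 + 306)) = -6756/(35 + 4456/3) = -6756/4561/3 = -6756*3/4561 = -20268/4561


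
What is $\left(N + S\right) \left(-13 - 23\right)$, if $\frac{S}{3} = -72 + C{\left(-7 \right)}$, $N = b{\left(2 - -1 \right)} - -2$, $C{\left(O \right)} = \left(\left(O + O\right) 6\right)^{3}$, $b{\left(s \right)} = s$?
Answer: $64019628$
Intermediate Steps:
$C{\left(O \right)} = 1728 O^{3}$ ($C{\left(O \right)} = \left(2 O 6\right)^{3} = \left(12 O\right)^{3} = 1728 O^{3}$)
$N = 5$ ($N = \left(2 - -1\right) - -2 = \left(2 + 1\right) + 2 = 3 + 2 = 5$)
$S = -1778328$ ($S = 3 \left(-72 + 1728 \left(-7\right)^{3}\right) = 3 \left(-72 + 1728 \left(-343\right)\right) = 3 \left(-72 - 592704\right) = 3 \left(-592776\right) = -1778328$)
$\left(N + S\right) \left(-13 - 23\right) = \left(5 - 1778328\right) \left(-13 - 23\right) = \left(-1778323\right) \left(-36\right) = 64019628$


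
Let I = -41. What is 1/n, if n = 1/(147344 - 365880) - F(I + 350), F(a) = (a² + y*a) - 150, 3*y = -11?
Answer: -218536/20585654129 ≈ -1.0616e-5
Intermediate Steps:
y = -11/3 (y = (⅓)*(-11) = -11/3 ≈ -3.6667)
F(a) = -150 + a² - 11*a/3 (F(a) = (a² - 11*a/3) - 150 = -150 + a² - 11*a/3)
n = -20585654129/218536 (n = 1/(147344 - 365880) - (-150 + (-41 + 350)² - 11*(-41 + 350)/3) = 1/(-218536) - (-150 + 309² - 11/3*309) = -1/218536 - (-150 + 95481 - 1133) = -1/218536 - 1*94198 = -1/218536 - 94198 = -20585654129/218536 ≈ -94198.)
1/n = 1/(-20585654129/218536) = -218536/20585654129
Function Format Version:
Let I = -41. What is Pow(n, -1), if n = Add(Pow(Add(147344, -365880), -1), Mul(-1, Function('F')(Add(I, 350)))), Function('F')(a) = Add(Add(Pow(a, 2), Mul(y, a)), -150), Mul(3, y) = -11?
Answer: Rational(-218536, 20585654129) ≈ -1.0616e-5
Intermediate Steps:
y = Rational(-11, 3) (y = Mul(Rational(1, 3), -11) = Rational(-11, 3) ≈ -3.6667)
Function('F')(a) = Add(-150, Pow(a, 2), Mul(Rational(-11, 3), a)) (Function('F')(a) = Add(Add(Pow(a, 2), Mul(Rational(-11, 3), a)), -150) = Add(-150, Pow(a, 2), Mul(Rational(-11, 3), a)))
n = Rational(-20585654129, 218536) (n = Add(Pow(Add(147344, -365880), -1), Mul(-1, Add(-150, Pow(Add(-41, 350), 2), Mul(Rational(-11, 3), Add(-41, 350))))) = Add(Pow(-218536, -1), Mul(-1, Add(-150, Pow(309, 2), Mul(Rational(-11, 3), 309)))) = Add(Rational(-1, 218536), Mul(-1, Add(-150, 95481, -1133))) = Add(Rational(-1, 218536), Mul(-1, 94198)) = Add(Rational(-1, 218536), -94198) = Rational(-20585654129, 218536) ≈ -94198.)
Pow(n, -1) = Pow(Rational(-20585654129, 218536), -1) = Rational(-218536, 20585654129)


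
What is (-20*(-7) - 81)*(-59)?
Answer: -3481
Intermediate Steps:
(-20*(-7) - 81)*(-59) = (140 - 81)*(-59) = 59*(-59) = -3481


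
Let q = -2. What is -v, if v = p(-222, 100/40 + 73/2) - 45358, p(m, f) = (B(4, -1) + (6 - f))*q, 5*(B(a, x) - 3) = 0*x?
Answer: 45298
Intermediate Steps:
B(a, x) = 3 (B(a, x) = 3 + (0*x)/5 = 3 + (1/5)*0 = 3 + 0 = 3)
p(m, f) = -18 + 2*f (p(m, f) = (3 + (6 - f))*(-2) = (9 - f)*(-2) = -18 + 2*f)
v = -45298 (v = (-18 + 2*(100/40 + 73/2)) - 45358 = (-18 + 2*(100*(1/40) + 73*(1/2))) - 45358 = (-18 + 2*(5/2 + 73/2)) - 45358 = (-18 + 2*39) - 45358 = (-18 + 78) - 45358 = 60 - 45358 = -45298)
-v = -1*(-45298) = 45298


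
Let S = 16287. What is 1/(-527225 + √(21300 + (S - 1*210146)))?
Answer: -527225/277966373184 - I*√172559/277966373184 ≈ -1.8967e-6 - 1.4944e-9*I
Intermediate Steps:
1/(-527225 + √(21300 + (S - 1*210146))) = 1/(-527225 + √(21300 + (16287 - 1*210146))) = 1/(-527225 + √(21300 + (16287 - 210146))) = 1/(-527225 + √(21300 - 193859)) = 1/(-527225 + √(-172559)) = 1/(-527225 + I*√172559)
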